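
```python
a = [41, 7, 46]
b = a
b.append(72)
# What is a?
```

After line 1: a = [41, 7, 46]
After line 2 (b = a is an alias, same object): a = [41, 7, 46], b = [41, 7, 46]
After line 3 (b.append mutates the shared list): a = [41, 7, 46, 72], b = [41, 7, 46, 72]

[41, 7, 46, 72]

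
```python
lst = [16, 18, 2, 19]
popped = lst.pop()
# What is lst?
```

[16, 18, 2]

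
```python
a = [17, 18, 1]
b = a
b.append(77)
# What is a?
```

After line 1: a = [17, 18, 1]
After line 2 (b = a is an alias, same object): a = [17, 18, 1], b = [17, 18, 1]
After line 3 (b.append mutates the shared list): a = [17, 18, 1, 77], b = [17, 18, 1, 77]

[17, 18, 1, 77]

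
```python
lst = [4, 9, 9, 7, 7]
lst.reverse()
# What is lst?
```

[7, 7, 9, 9, 4]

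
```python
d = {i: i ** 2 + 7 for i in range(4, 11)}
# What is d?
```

{4: 23, 5: 32, 6: 43, 7: 56, 8: 71, 9: 88, 10: 107}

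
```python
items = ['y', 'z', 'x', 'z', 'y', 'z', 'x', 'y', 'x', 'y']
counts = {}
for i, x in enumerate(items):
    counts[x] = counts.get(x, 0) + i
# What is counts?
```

Initial: counts = {}, items = ['y', 'z', 'x', 'z', 'y', 'z', 'x', 'y', 'x', 'y']
i=0, x='y': counts = {'y': 0}
i=1, x='z': counts = {'y': 0, 'z': 1}
i=2, x='x': counts = {'y': 0, 'z': 1, 'x': 2}
i=3, x='z': counts = {'y': 0, 'z': 4, 'x': 2}
i=4, x='y': counts = {'y': 4, 'z': 4, 'x': 2}
i=5, x='z': counts = {'y': 4, 'z': 9, 'x': 2}
i=6, x='x': counts = {'y': 4, 'z': 9, 'x': 8}
i=7, x='y': counts = {'y': 11, 'z': 9, 'x': 8}
i=8, x='x': counts = {'y': 11, 'z': 9, 'x': 16}
i=9, x='y': counts = {'y': 20, 'z': 9, 'x': 16}

{'y': 20, 'z': 9, 'x': 16}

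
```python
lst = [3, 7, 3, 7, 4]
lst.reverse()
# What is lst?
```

[4, 7, 3, 7, 3]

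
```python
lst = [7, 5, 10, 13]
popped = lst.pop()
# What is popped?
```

13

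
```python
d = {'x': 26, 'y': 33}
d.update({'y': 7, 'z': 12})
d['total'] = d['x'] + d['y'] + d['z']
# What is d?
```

After line 1: d = {'x': 26, 'y': 33}
After line 2 (y overwritten, z added): d = {'x': 26, 'y': 7, 'z': 12}
After line 3 (total = 26 + 7 + 12 = 45): d = {'x': 26, 'y': 7, 'z': 12, 'total': 45}

{'x': 26, 'y': 7, 'z': 12, 'total': 45}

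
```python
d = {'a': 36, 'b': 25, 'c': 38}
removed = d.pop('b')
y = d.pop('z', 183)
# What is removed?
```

After line 1: d = {'a': 36, 'b': 25, 'c': 38}
After line 2 (pop 'b' returns 25): d = {'a': 36, 'c': 38}, removed = 25
After line 3 (pop 'z' missing, returns default 183): d = {'a': 36, 'c': 38}, y = 183

25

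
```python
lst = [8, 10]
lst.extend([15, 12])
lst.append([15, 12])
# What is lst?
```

After line 1: lst = [8, 10]
After line 2 (extend unpacks [15, 12]): lst = [8, 10, 15, 12]
After line 3 (append adds [15, 12] as single element): lst = [8, 10, 15, 12, [15, 12]]

[8, 10, 15, 12, [15, 12]]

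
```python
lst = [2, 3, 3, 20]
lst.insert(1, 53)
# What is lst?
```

[2, 53, 3, 3, 20]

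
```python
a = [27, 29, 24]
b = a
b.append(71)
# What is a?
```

After line 1: a = [27, 29, 24]
After line 2 (b = a is an alias, same object): a = [27, 29, 24], b = [27, 29, 24]
After line 3 (b.append mutates the shared list): a = [27, 29, 24, 71], b = [27, 29, 24, 71]

[27, 29, 24, 71]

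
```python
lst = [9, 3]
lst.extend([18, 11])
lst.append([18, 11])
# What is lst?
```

After line 1: lst = [9, 3]
After line 2 (extend unpacks [18, 11]): lst = [9, 3, 18, 11]
After line 3 (append adds [18, 11] as single element): lst = [9, 3, 18, 11, [18, 11]]

[9, 3, 18, 11, [18, 11]]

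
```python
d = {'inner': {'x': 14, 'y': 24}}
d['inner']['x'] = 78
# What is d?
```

After line 1: d = {'inner': {'x': 14, 'y': 24}}
After line 2 (inner x overwritten): d = {'inner': {'x': 78, 'y': 24}}

{'inner': {'x': 78, 'y': 24}}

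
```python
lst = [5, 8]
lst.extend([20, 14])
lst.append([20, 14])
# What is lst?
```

After line 1: lst = [5, 8]
After line 2 (extend unpacks [20, 14]): lst = [5, 8, 20, 14]
After line 3 (append adds [20, 14] as single element): lst = [5, 8, 20, 14, [20, 14]]

[5, 8, 20, 14, [20, 14]]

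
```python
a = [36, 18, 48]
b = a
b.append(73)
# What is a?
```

After line 1: a = [36, 18, 48]
After line 2 (b = a is an alias, same object): a = [36, 18, 48], b = [36, 18, 48]
After line 3 (b.append mutates the shared list): a = [36, 18, 48, 73], b = [36, 18, 48, 73]

[36, 18, 48, 73]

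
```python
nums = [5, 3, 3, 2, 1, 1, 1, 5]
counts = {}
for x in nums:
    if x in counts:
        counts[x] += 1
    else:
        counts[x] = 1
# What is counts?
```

Initial: counts = {}, nums = [5, 3, 3, 2, 1, 1, 1, 5]
See 5: counts = {5: 1}
See 3: counts = {5: 1, 3: 1}
See 3: counts = {5: 1, 3: 2}
See 2: counts = {5: 1, 3: 2, 2: 1}
See 1: counts = {5: 1, 3: 2, 2: 1, 1: 1}
See 1: counts = {5: 1, 3: 2, 2: 1, 1: 2}
See 1: counts = {5: 1, 3: 2, 2: 1, 1: 3}
See 5: counts = {5: 2, 3: 2, 2: 1, 1: 3}

{5: 2, 3: 2, 2: 1, 1: 3}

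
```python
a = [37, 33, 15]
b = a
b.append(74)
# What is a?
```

After line 1: a = [37, 33, 15]
After line 2 (b = a is an alias, same object): a = [37, 33, 15], b = [37, 33, 15]
After line 3 (b.append mutates the shared list): a = [37, 33, 15, 74], b = [37, 33, 15, 74]

[37, 33, 15, 74]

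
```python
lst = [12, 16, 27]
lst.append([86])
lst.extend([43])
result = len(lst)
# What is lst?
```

After line 1: lst = [12, 16, 27]
After line 2 (append adds [86] as single element): lst = [12, 16, 27, [86]]
After line 3 (extend unpacks [43], adds 43): lst = [12, 16, 27, [86], 43]
After line 4: result = len(lst) = 5

[12, 16, 27, [86], 43]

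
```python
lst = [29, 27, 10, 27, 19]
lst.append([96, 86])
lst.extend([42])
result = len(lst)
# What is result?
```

After line 1: lst = [29, 27, 10, 27, 19]
After line 2 (append adds [96, 86] as single element): lst = [29, 27, 10, 27, 19, [96, 86]]
After line 3 (extend unpacks [42], adds 42): lst = [29, 27, 10, 27, 19, [96, 86], 42]
After line 4: result = len(lst) = 7

7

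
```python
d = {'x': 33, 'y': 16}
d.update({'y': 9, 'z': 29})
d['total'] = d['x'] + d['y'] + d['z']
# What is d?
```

After line 1: d = {'x': 33, 'y': 16}
After line 2 (y overwritten, z added): d = {'x': 33, 'y': 9, 'z': 29}
After line 3 (total = 33 + 9 + 29 = 71): d = {'x': 33, 'y': 9, 'z': 29, 'total': 71}

{'x': 33, 'y': 9, 'z': 29, 'total': 71}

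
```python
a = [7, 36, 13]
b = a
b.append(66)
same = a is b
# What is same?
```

After line 1: a = [7, 36, 13]
After line 2 (b = a is an alias, same object): a = [7, 36, 13], b = [7, 36, 13]
After line 3 (b.append mutates the shared list): a = [7, 36, 13, 66], b = [7, 36, 13, 66]
After line 4 (same = a is b; same object -> True): same = True

True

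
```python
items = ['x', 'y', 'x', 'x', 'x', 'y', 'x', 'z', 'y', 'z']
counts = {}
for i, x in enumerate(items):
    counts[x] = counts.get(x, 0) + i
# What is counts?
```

Initial: counts = {}, items = ['x', 'y', 'x', 'x', 'x', 'y', 'x', 'z', 'y', 'z']
i=0, x='x': counts = {'x': 0}
i=1, x='y': counts = {'x': 0, 'y': 1}
i=2, x='x': counts = {'x': 2, 'y': 1}
i=3, x='x': counts = {'x': 5, 'y': 1}
i=4, x='x': counts = {'x': 9, 'y': 1}
i=5, x='y': counts = {'x': 9, 'y': 6}
i=6, x='x': counts = {'x': 15, 'y': 6}
i=7, x='z': counts = {'x': 15, 'y': 6, 'z': 7}
i=8, x='y': counts = {'x': 15, 'y': 14, 'z': 7}
i=9, x='z': counts = {'x': 15, 'y': 14, 'z': 16}

{'x': 15, 'y': 14, 'z': 16}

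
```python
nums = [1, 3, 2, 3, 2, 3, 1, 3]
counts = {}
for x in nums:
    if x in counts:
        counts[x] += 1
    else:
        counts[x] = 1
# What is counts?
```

Initial: counts = {}, nums = [1, 3, 2, 3, 2, 3, 1, 3]
See 1: counts = {1: 1}
See 3: counts = {1: 1, 3: 1}
See 2: counts = {1: 1, 3: 1, 2: 1}
See 3: counts = {1: 1, 3: 2, 2: 1}
See 2: counts = {1: 1, 3: 2, 2: 2}
See 3: counts = {1: 1, 3: 3, 2: 2}
See 1: counts = {1: 2, 3: 3, 2: 2}
See 3: counts = {1: 2, 3: 4, 2: 2}

{1: 2, 3: 4, 2: 2}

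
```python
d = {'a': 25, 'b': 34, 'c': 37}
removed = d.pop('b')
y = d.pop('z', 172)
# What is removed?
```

After line 1: d = {'a': 25, 'b': 34, 'c': 37}
After line 2 (pop 'b' returns 34): d = {'a': 25, 'c': 37}, removed = 34
After line 3 (pop 'z' missing, returns default 172): d = {'a': 25, 'c': 37}, y = 172

34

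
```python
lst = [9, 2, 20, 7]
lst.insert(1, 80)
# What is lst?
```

[9, 80, 2, 20, 7]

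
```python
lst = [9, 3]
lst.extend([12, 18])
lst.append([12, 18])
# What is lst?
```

After line 1: lst = [9, 3]
After line 2 (extend unpacks [12, 18]): lst = [9, 3, 12, 18]
After line 3 (append adds [12, 18] as single element): lst = [9, 3, 12, 18, [12, 18]]

[9, 3, 12, 18, [12, 18]]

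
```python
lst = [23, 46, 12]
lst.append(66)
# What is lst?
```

[23, 46, 12, 66]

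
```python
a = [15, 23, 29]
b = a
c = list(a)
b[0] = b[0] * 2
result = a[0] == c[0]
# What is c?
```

After line 1: a = [15, 23, 29]
After line 2 (b = a, alias): a = [15, 23, 29], b = [15, 23, 29]
After line 3 (c = list(a) is a copy, new object): c = [15, 23, 29]
After line 4 (b[0] = 15 * 2 = 30; mutates shared a/b): a = b = [30, 23, 29], c = [15, 23, 29]
After line 5 (a[0] = 30, c[0] = 15; result = False)

[15, 23, 29]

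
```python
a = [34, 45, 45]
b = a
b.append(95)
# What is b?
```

After line 1: a = [34, 45, 45]
After line 2 (b = a is an alias, same object): a = [34, 45, 45], b = [34, 45, 45]
After line 3 (b.append mutates the shared list): a = [34, 45, 45, 95], b = [34, 45, 45, 95]

[34, 45, 45, 95]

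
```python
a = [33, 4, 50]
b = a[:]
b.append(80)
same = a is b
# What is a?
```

After line 1: a = [33, 4, 50]
After line 2 (b = a[:] is a shallow copy, new object): a = [33, 4, 50], b = [33, 4, 50]
After line 3 (append only mutates b): a = [33, 4, 50], b = [33, 4, 50, 80]
After line 4 (same = a is b; different objects -> False): same = False

[33, 4, 50]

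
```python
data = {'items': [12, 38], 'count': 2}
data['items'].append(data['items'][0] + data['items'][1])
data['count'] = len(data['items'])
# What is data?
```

After line 1: data = {'items': [12, 38], 'count': 2}
After line 2 (append 12 + 38 = 50): data = {'items': [12, 38, 50], 'count': 2}
After line 3 (count = len(items) = 3): data = {'items': [12, 38, 50], 'count': 3}

{'items': [12, 38, 50], 'count': 3}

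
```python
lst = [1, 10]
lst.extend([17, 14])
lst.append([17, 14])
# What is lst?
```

After line 1: lst = [1, 10]
After line 2 (extend unpacks [17, 14]): lst = [1, 10, 17, 14]
After line 3 (append adds [17, 14] as single element): lst = [1, 10, 17, 14, [17, 14]]

[1, 10, 17, 14, [17, 14]]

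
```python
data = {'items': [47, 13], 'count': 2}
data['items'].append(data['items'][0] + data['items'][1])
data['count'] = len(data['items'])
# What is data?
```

After line 1: data = {'items': [47, 13], 'count': 2}
After line 2 (append 47 + 13 = 60): data = {'items': [47, 13, 60], 'count': 2}
After line 3 (count = len(items) = 3): data = {'items': [47, 13, 60], 'count': 3}

{'items': [47, 13, 60], 'count': 3}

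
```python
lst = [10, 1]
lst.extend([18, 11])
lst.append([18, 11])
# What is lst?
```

After line 1: lst = [10, 1]
After line 2 (extend unpacks [18, 11]): lst = [10, 1, 18, 11]
After line 3 (append adds [18, 11] as single element): lst = [10, 1, 18, 11, [18, 11]]

[10, 1, 18, 11, [18, 11]]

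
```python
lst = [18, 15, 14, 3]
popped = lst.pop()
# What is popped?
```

3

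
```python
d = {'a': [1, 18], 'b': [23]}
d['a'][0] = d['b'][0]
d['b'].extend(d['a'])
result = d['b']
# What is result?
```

After line 1: d = {'a': [1, 18], 'b': [23]}
After line 2 (a[0] = b[0] = 23): d = {'a': [23, 18], 'b': [23]}
After line 3 (b.extend(a) appends [23, 18]): d = {'a': [23, 18], 'b': [23, 23, 18]}
After line 4: result = d['b'] = [23, 23, 18]

[23, 23, 18]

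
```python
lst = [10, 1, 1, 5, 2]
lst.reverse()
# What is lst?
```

[2, 5, 1, 1, 10]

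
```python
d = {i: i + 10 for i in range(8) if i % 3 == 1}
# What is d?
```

{1: 11, 4: 14, 7: 17}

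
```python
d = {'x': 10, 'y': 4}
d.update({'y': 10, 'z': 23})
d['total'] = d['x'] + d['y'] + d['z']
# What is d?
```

After line 1: d = {'x': 10, 'y': 4}
After line 2 (y overwritten, z added): d = {'x': 10, 'y': 10, 'z': 23}
After line 3 (total = 10 + 10 + 23 = 43): d = {'x': 10, 'y': 10, 'z': 23, 'total': 43}

{'x': 10, 'y': 10, 'z': 23, 'total': 43}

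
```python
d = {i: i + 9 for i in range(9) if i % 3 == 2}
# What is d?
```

{2: 11, 5: 14, 8: 17}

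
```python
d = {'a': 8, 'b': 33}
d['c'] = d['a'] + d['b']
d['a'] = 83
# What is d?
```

After line 1: d = {'a': 8, 'b': 33}
After line 2 (d['c'] = 8 + 33): d = {'a': 8, 'b': 33, 'c': 41}
After line 3: d = {'a': 83, 'b': 33, 'c': 41}

{'a': 83, 'b': 33, 'c': 41}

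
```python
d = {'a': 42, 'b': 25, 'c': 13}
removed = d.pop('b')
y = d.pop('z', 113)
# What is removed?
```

After line 1: d = {'a': 42, 'b': 25, 'c': 13}
After line 2 (pop 'b' returns 25): d = {'a': 42, 'c': 13}, removed = 25
After line 3 (pop 'z' missing, returns default 113): d = {'a': 42, 'c': 13}, y = 113

25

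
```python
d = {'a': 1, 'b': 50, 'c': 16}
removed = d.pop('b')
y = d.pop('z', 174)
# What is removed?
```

After line 1: d = {'a': 1, 'b': 50, 'c': 16}
After line 2 (pop 'b' returns 50): d = {'a': 1, 'c': 16}, removed = 50
After line 3 (pop 'z' missing, returns default 174): d = {'a': 1, 'c': 16}, y = 174

50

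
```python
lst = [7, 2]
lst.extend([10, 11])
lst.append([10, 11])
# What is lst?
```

After line 1: lst = [7, 2]
After line 2 (extend unpacks [10, 11]): lst = [7, 2, 10, 11]
After line 3 (append adds [10, 11] as single element): lst = [7, 2, 10, 11, [10, 11]]

[7, 2, 10, 11, [10, 11]]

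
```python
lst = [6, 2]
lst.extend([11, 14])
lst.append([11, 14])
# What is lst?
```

After line 1: lst = [6, 2]
After line 2 (extend unpacks [11, 14]): lst = [6, 2, 11, 14]
After line 3 (append adds [11, 14] as single element): lst = [6, 2, 11, 14, [11, 14]]

[6, 2, 11, 14, [11, 14]]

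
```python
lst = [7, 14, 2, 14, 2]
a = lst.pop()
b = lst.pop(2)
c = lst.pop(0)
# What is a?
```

After line 1: lst = [7, 14, 2, 14, 2]
After line 2 (pop() -> a = 2): lst = [7, 14, 2, 14]
After line 3 (pop(2) -> b = 2): lst = [7, 14, 14]
After line 4 (pop(0) -> c = 7): lst = [14, 14]

2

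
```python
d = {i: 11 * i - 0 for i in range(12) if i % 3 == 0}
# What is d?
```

{0: 0, 3: 33, 6: 66, 9: 99}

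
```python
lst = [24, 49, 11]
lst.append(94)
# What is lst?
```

[24, 49, 11, 94]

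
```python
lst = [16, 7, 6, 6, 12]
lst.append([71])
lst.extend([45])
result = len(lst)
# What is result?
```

After line 1: lst = [16, 7, 6, 6, 12]
After line 2 (append adds [71] as single element): lst = [16, 7, 6, 6, 12, [71]]
After line 3 (extend unpacks [45], adds 45): lst = [16, 7, 6, 6, 12, [71], 45]
After line 4: result = len(lst) = 7

7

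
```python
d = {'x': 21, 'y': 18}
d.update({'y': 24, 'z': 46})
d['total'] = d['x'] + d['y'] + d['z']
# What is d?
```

After line 1: d = {'x': 21, 'y': 18}
After line 2 (y overwritten, z added): d = {'x': 21, 'y': 24, 'z': 46}
After line 3 (total = 21 + 24 + 46 = 91): d = {'x': 21, 'y': 24, 'z': 46, 'total': 91}

{'x': 21, 'y': 24, 'z': 46, 'total': 91}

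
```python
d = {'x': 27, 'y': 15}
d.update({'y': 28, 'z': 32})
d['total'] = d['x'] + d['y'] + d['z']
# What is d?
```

After line 1: d = {'x': 27, 'y': 15}
After line 2 (y overwritten, z added): d = {'x': 27, 'y': 28, 'z': 32}
After line 3 (total = 27 + 28 + 32 = 87): d = {'x': 27, 'y': 28, 'z': 32, 'total': 87}

{'x': 27, 'y': 28, 'z': 32, 'total': 87}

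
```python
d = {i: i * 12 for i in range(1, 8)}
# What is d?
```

{1: 12, 2: 24, 3: 36, 4: 48, 5: 60, 6: 72, 7: 84}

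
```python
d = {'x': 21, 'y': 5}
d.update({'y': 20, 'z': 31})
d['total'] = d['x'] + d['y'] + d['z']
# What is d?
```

After line 1: d = {'x': 21, 'y': 5}
After line 2 (y overwritten, z added): d = {'x': 21, 'y': 20, 'z': 31}
After line 3 (total = 21 + 20 + 31 = 72): d = {'x': 21, 'y': 20, 'z': 31, 'total': 72}

{'x': 21, 'y': 20, 'z': 31, 'total': 72}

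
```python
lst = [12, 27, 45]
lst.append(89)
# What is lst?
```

[12, 27, 45, 89]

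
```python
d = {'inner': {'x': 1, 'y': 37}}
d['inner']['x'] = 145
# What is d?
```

After line 1: d = {'inner': {'x': 1, 'y': 37}}
After line 2 (inner x overwritten): d = {'inner': {'x': 145, 'y': 37}}

{'inner': {'x': 145, 'y': 37}}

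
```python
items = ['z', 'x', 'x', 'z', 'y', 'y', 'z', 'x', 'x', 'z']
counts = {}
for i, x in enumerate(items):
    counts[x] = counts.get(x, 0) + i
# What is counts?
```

Initial: counts = {}, items = ['z', 'x', 'x', 'z', 'y', 'y', 'z', 'x', 'x', 'z']
i=0, x='z': counts = {'z': 0}
i=1, x='x': counts = {'z': 0, 'x': 1}
i=2, x='x': counts = {'z': 0, 'x': 3}
i=3, x='z': counts = {'z': 3, 'x': 3}
i=4, x='y': counts = {'z': 3, 'x': 3, 'y': 4}
i=5, x='y': counts = {'z': 3, 'x': 3, 'y': 9}
i=6, x='z': counts = {'z': 9, 'x': 3, 'y': 9}
i=7, x='x': counts = {'z': 9, 'x': 10, 'y': 9}
i=8, x='x': counts = {'z': 9, 'x': 18, 'y': 9}
i=9, x='z': counts = {'z': 18, 'x': 18, 'y': 9}

{'z': 18, 'x': 18, 'y': 9}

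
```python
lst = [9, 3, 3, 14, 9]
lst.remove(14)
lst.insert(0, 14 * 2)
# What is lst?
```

After line 1: lst = [9, 3, 3, 14, 9]
After line 2 (remove first 14): lst = [9, 3, 3, 9]
After line 3 (insert 28 at index 0): lst = [28, 9, 3, 3, 9]

[28, 9, 3, 3, 9]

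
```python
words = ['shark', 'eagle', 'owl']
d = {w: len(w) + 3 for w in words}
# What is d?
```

{'shark': 8, 'eagle': 8, 'owl': 6}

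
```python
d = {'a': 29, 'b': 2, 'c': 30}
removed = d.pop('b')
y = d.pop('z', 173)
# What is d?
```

After line 1: d = {'a': 29, 'b': 2, 'c': 30}
After line 2 (pop 'b' returns 2): d = {'a': 29, 'c': 30}, removed = 2
After line 3 (pop 'z' missing, returns default 173): d = {'a': 29, 'c': 30}, y = 173

{'a': 29, 'c': 30}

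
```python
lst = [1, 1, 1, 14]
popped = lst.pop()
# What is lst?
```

[1, 1, 1]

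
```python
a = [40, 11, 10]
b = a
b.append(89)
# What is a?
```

After line 1: a = [40, 11, 10]
After line 2 (b = a is an alias, same object): a = [40, 11, 10], b = [40, 11, 10]
After line 3 (b.append mutates the shared list): a = [40, 11, 10, 89], b = [40, 11, 10, 89]

[40, 11, 10, 89]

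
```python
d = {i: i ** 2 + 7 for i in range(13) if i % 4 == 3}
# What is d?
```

{3: 16, 7: 56, 11: 128}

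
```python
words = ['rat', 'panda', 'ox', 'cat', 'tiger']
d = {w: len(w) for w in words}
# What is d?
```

{'rat': 3, 'panda': 5, 'ox': 2, 'cat': 3, 'tiger': 5}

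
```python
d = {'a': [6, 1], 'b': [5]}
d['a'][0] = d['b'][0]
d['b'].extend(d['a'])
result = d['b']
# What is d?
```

After line 1: d = {'a': [6, 1], 'b': [5]}
After line 2 (a[0] = b[0] = 5): d = {'a': [5, 1], 'b': [5]}
After line 3 (b.extend(a) appends [5, 1]): d = {'a': [5, 1], 'b': [5, 5, 1]}
After line 4: result = d['b'] = [5, 5, 1]

{'a': [5, 1], 'b': [5, 5, 1]}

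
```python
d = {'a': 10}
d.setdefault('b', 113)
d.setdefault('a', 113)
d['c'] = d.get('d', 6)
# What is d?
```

After line 1: d = {'a': 10}
After line 2 (setdefault adds 'b'=113): d = {'a': 10, 'b': 113}
After line 3 (setdefault 'a' no-op, already exists): d = {'a': 10, 'b': 113}
After line 4 (get('d', 6) returns default since 'd' not in d): d = {'a': 10, 'b': 113, 'c': 6}

{'a': 10, 'b': 113, 'c': 6}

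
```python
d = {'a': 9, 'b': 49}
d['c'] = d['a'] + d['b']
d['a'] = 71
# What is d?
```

After line 1: d = {'a': 9, 'b': 49}
After line 2 (d['c'] = 9 + 49): d = {'a': 9, 'b': 49, 'c': 58}
After line 3: d = {'a': 71, 'b': 49, 'c': 58}

{'a': 71, 'b': 49, 'c': 58}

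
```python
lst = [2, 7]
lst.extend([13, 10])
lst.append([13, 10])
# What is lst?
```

After line 1: lst = [2, 7]
After line 2 (extend unpacks [13, 10]): lst = [2, 7, 13, 10]
After line 3 (append adds [13, 10] as single element): lst = [2, 7, 13, 10, [13, 10]]

[2, 7, 13, 10, [13, 10]]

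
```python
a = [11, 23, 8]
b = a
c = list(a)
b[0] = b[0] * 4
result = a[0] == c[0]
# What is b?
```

After line 1: a = [11, 23, 8]
After line 2 (b = a, alias): a = [11, 23, 8], b = [11, 23, 8]
After line 3 (c = list(a) is a copy, new object): c = [11, 23, 8]
After line 4 (b[0] = 11 * 4 = 44; mutates shared a/b): a = b = [44, 23, 8], c = [11, 23, 8]
After line 5 (a[0] = 44, c[0] = 11; result = False)

[44, 23, 8]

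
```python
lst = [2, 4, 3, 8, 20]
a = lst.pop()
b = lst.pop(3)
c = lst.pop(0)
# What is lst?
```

After line 1: lst = [2, 4, 3, 8, 20]
After line 2 (pop() -> a = 20): lst = [2, 4, 3, 8]
After line 3 (pop(3) -> b = 8): lst = [2, 4, 3]
After line 4 (pop(0) -> c = 2): lst = [4, 3]

[4, 3]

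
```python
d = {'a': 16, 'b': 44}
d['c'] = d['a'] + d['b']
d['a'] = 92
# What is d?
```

After line 1: d = {'a': 16, 'b': 44}
After line 2 (d['c'] = 16 + 44): d = {'a': 16, 'b': 44, 'c': 60}
After line 3: d = {'a': 92, 'b': 44, 'c': 60}

{'a': 92, 'b': 44, 'c': 60}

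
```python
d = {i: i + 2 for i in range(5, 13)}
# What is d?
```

{5: 7, 6: 8, 7: 9, 8: 10, 9: 11, 10: 12, 11: 13, 12: 14}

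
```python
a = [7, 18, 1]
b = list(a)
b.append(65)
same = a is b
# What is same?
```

After line 1: a = [7, 18, 1]
After line 2 (b = list(a) is a shallow copy, new object): a = [7, 18, 1], b = [7, 18, 1]
After line 3 (append only mutates b): a = [7, 18, 1], b = [7, 18, 1, 65]
After line 4 (same = a is b; different objects -> False): same = False

False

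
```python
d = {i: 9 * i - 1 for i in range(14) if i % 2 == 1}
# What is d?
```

{1: 8, 3: 26, 5: 44, 7: 62, 9: 80, 11: 98, 13: 116}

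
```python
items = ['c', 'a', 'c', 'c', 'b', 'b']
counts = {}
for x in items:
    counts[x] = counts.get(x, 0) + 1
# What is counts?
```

Initial: counts = {}, items = ['c', 'a', 'c', 'c', 'b', 'b']
See 'c': counts = {'c': 1}
See 'a': counts = {'c': 1, 'a': 1}
See 'c': counts = {'c': 2, 'a': 1}
See 'c': counts = {'c': 3, 'a': 1}
See 'b': counts = {'c': 3, 'a': 1, 'b': 1}
See 'b': counts = {'c': 3, 'a': 1, 'b': 2}

{'c': 3, 'a': 1, 'b': 2}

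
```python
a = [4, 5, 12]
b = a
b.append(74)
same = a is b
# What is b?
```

After line 1: a = [4, 5, 12]
After line 2 (b = a is an alias, same object): a = [4, 5, 12], b = [4, 5, 12]
After line 3 (b.append mutates the shared list): a = [4, 5, 12, 74], b = [4, 5, 12, 74]
After line 4 (same = a is b; same object -> True): same = True

[4, 5, 12, 74]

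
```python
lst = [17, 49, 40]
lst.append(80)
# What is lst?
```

[17, 49, 40, 80]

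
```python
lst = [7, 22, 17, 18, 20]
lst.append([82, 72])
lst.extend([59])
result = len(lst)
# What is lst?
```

After line 1: lst = [7, 22, 17, 18, 20]
After line 2 (append adds [82, 72] as single element): lst = [7, 22, 17, 18, 20, [82, 72]]
After line 3 (extend unpacks [59], adds 59): lst = [7, 22, 17, 18, 20, [82, 72], 59]
After line 4: result = len(lst) = 7

[7, 22, 17, 18, 20, [82, 72], 59]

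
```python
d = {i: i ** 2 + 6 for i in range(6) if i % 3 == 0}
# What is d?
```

{0: 6, 3: 15}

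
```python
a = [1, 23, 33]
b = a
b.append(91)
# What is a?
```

After line 1: a = [1, 23, 33]
After line 2 (b = a is an alias, same object): a = [1, 23, 33], b = [1, 23, 33]
After line 3 (b.append mutates the shared list): a = [1, 23, 33, 91], b = [1, 23, 33, 91]

[1, 23, 33, 91]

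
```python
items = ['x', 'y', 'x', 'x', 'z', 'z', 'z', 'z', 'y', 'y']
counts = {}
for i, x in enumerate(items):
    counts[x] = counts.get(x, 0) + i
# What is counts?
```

Initial: counts = {}, items = ['x', 'y', 'x', 'x', 'z', 'z', 'z', 'z', 'y', 'y']
i=0, x='x': counts = {'x': 0}
i=1, x='y': counts = {'x': 0, 'y': 1}
i=2, x='x': counts = {'x': 2, 'y': 1}
i=3, x='x': counts = {'x': 5, 'y': 1}
i=4, x='z': counts = {'x': 5, 'y': 1, 'z': 4}
i=5, x='z': counts = {'x': 5, 'y': 1, 'z': 9}
i=6, x='z': counts = {'x': 5, 'y': 1, 'z': 15}
i=7, x='z': counts = {'x': 5, 'y': 1, 'z': 22}
i=8, x='y': counts = {'x': 5, 'y': 9, 'z': 22}
i=9, x='y': counts = {'x': 5, 'y': 18, 'z': 22}

{'x': 5, 'y': 18, 'z': 22}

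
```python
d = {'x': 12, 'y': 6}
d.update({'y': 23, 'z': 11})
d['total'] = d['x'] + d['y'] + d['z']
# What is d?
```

After line 1: d = {'x': 12, 'y': 6}
After line 2 (y overwritten, z added): d = {'x': 12, 'y': 23, 'z': 11}
After line 3 (total = 12 + 23 + 11 = 46): d = {'x': 12, 'y': 23, 'z': 11, 'total': 46}

{'x': 12, 'y': 23, 'z': 11, 'total': 46}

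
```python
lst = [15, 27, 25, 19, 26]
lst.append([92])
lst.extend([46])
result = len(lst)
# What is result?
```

After line 1: lst = [15, 27, 25, 19, 26]
After line 2 (append adds [92] as single element): lst = [15, 27, 25, 19, 26, [92]]
After line 3 (extend unpacks [46], adds 46): lst = [15, 27, 25, 19, 26, [92], 46]
After line 4: result = len(lst) = 7

7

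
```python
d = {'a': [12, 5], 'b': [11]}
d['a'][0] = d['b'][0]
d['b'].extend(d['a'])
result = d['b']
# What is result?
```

After line 1: d = {'a': [12, 5], 'b': [11]}
After line 2 (a[0] = b[0] = 11): d = {'a': [11, 5], 'b': [11]}
After line 3 (b.extend(a) appends [11, 5]): d = {'a': [11, 5], 'b': [11, 11, 5]}
After line 4: result = d['b'] = [11, 11, 5]

[11, 11, 5]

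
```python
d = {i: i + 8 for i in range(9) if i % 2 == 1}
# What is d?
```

{1: 9, 3: 11, 5: 13, 7: 15}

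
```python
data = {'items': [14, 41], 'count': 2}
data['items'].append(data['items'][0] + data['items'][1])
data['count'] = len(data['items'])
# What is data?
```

After line 1: data = {'items': [14, 41], 'count': 2}
After line 2 (append 14 + 41 = 55): data = {'items': [14, 41, 55], 'count': 2}
After line 3 (count = len(items) = 3): data = {'items': [14, 41, 55], 'count': 3}

{'items': [14, 41, 55], 'count': 3}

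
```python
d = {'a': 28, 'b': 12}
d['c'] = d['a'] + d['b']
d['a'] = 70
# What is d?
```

After line 1: d = {'a': 28, 'b': 12}
After line 2 (d['c'] = 28 + 12): d = {'a': 28, 'b': 12, 'c': 40}
After line 3: d = {'a': 70, 'b': 12, 'c': 40}

{'a': 70, 'b': 12, 'c': 40}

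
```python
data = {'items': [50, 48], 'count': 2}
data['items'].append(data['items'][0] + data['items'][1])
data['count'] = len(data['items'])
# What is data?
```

After line 1: data = {'items': [50, 48], 'count': 2}
After line 2 (append 50 + 48 = 98): data = {'items': [50, 48, 98], 'count': 2}
After line 3 (count = len(items) = 3): data = {'items': [50, 48, 98], 'count': 3}

{'items': [50, 48, 98], 'count': 3}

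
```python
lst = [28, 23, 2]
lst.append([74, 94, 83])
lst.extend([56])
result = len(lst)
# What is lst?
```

After line 1: lst = [28, 23, 2]
After line 2 (append adds [74, 94, 83] as single element): lst = [28, 23, 2, [74, 94, 83]]
After line 3 (extend unpacks [56], adds 56): lst = [28, 23, 2, [74, 94, 83], 56]
After line 4: result = len(lst) = 5

[28, 23, 2, [74, 94, 83], 56]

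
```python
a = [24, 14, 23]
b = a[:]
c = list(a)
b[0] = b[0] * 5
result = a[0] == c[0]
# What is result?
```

After line 1: a = [24, 14, 23]
After line 2 (b = a[:], copy): a = [24, 14, 23], b = [24, 14, 23]
After line 3 (c = list(a) is a copy, new object): c = [24, 14, 23]
After line 4 (b[0] = 24 * 5 = 120; only b mutates (copy)): a = [24, 14, 23], b = [120, 14, 23], c = [24, 14, 23]
After line 5 (a[0] = 24, c[0] = 24; result = True)

True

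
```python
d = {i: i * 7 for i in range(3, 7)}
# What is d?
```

{3: 21, 4: 28, 5: 35, 6: 42}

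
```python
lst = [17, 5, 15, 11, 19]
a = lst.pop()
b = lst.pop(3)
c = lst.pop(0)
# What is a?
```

After line 1: lst = [17, 5, 15, 11, 19]
After line 2 (pop() -> a = 19): lst = [17, 5, 15, 11]
After line 3 (pop(3) -> b = 11): lst = [17, 5, 15]
After line 4 (pop(0) -> c = 17): lst = [5, 15]

19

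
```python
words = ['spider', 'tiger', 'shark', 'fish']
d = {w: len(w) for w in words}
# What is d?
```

{'spider': 6, 'tiger': 5, 'shark': 5, 'fish': 4}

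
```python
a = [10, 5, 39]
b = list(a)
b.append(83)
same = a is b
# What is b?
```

After line 1: a = [10, 5, 39]
After line 2 (b = list(a) is a shallow copy, new object): a = [10, 5, 39], b = [10, 5, 39]
After line 3 (append only mutates b): a = [10, 5, 39], b = [10, 5, 39, 83]
After line 4 (same = a is b; different objects -> False): same = False

[10, 5, 39, 83]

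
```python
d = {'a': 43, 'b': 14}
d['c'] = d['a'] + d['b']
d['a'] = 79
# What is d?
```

After line 1: d = {'a': 43, 'b': 14}
After line 2 (d['c'] = 43 + 14): d = {'a': 43, 'b': 14, 'c': 57}
After line 3: d = {'a': 79, 'b': 14, 'c': 57}

{'a': 79, 'b': 14, 'c': 57}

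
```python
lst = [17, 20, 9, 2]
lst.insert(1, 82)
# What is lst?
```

[17, 82, 20, 9, 2]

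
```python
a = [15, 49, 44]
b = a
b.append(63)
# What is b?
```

After line 1: a = [15, 49, 44]
After line 2 (b = a is an alias, same object): a = [15, 49, 44], b = [15, 49, 44]
After line 3 (b.append mutates the shared list): a = [15, 49, 44, 63], b = [15, 49, 44, 63]

[15, 49, 44, 63]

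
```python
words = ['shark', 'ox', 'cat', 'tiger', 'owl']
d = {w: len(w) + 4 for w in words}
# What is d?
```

{'shark': 9, 'ox': 6, 'cat': 7, 'tiger': 9, 'owl': 7}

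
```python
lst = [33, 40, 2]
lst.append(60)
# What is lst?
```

[33, 40, 2, 60]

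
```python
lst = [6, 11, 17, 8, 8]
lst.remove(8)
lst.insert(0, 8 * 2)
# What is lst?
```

After line 1: lst = [6, 11, 17, 8, 8]
After line 2 (remove first 8): lst = [6, 11, 17, 8]
After line 3 (insert 16 at index 0): lst = [16, 6, 11, 17, 8]

[16, 6, 11, 17, 8]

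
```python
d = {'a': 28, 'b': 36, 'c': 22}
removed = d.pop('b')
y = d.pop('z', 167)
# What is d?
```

After line 1: d = {'a': 28, 'b': 36, 'c': 22}
After line 2 (pop 'b' returns 36): d = {'a': 28, 'c': 22}, removed = 36
After line 3 (pop 'z' missing, returns default 167): d = {'a': 28, 'c': 22}, y = 167

{'a': 28, 'c': 22}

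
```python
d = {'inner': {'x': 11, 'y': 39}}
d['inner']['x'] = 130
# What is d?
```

After line 1: d = {'inner': {'x': 11, 'y': 39}}
After line 2 (inner x overwritten): d = {'inner': {'x': 130, 'y': 39}}

{'inner': {'x': 130, 'y': 39}}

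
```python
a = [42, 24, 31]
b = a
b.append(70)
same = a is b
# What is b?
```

After line 1: a = [42, 24, 31]
After line 2 (b = a is an alias, same object): a = [42, 24, 31], b = [42, 24, 31]
After line 3 (b.append mutates the shared list): a = [42, 24, 31, 70], b = [42, 24, 31, 70]
After line 4 (same = a is b; same object -> True): same = True

[42, 24, 31, 70]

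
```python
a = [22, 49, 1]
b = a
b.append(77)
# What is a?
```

After line 1: a = [22, 49, 1]
After line 2 (b = a is an alias, same object): a = [22, 49, 1], b = [22, 49, 1]
After line 3 (b.append mutates the shared list): a = [22, 49, 1, 77], b = [22, 49, 1, 77]

[22, 49, 1, 77]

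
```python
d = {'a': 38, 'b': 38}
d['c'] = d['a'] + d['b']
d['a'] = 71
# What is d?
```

After line 1: d = {'a': 38, 'b': 38}
After line 2 (d['c'] = 38 + 38): d = {'a': 38, 'b': 38, 'c': 76}
After line 3: d = {'a': 71, 'b': 38, 'c': 76}

{'a': 71, 'b': 38, 'c': 76}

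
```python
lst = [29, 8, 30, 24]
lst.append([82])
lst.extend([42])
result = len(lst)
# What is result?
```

After line 1: lst = [29, 8, 30, 24]
After line 2 (append adds [82] as single element): lst = [29, 8, 30, 24, [82]]
After line 3 (extend unpacks [42], adds 42): lst = [29, 8, 30, 24, [82], 42]
After line 4: result = len(lst) = 6

6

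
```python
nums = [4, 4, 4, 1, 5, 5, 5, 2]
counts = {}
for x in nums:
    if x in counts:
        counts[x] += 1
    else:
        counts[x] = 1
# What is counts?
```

Initial: counts = {}, nums = [4, 4, 4, 1, 5, 5, 5, 2]
See 4: counts = {4: 1}
See 4: counts = {4: 2}
See 4: counts = {4: 3}
See 1: counts = {4: 3, 1: 1}
See 5: counts = {4: 3, 1: 1, 5: 1}
See 5: counts = {4: 3, 1: 1, 5: 2}
See 5: counts = {4: 3, 1: 1, 5: 3}
See 2: counts = {4: 3, 1: 1, 5: 3, 2: 1}

{4: 3, 1: 1, 5: 3, 2: 1}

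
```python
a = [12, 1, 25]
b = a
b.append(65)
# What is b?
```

After line 1: a = [12, 1, 25]
After line 2 (b = a is an alias, same object): a = [12, 1, 25], b = [12, 1, 25]
After line 3 (b.append mutates the shared list): a = [12, 1, 25, 65], b = [12, 1, 25, 65]

[12, 1, 25, 65]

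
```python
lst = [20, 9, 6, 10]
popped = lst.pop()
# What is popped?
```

10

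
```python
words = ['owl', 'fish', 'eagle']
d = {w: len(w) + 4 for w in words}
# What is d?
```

{'owl': 7, 'fish': 8, 'eagle': 9}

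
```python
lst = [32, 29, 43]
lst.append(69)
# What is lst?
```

[32, 29, 43, 69]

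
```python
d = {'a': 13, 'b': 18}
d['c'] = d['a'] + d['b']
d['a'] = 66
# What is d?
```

After line 1: d = {'a': 13, 'b': 18}
After line 2 (d['c'] = 13 + 18): d = {'a': 13, 'b': 18, 'c': 31}
After line 3: d = {'a': 66, 'b': 18, 'c': 31}

{'a': 66, 'b': 18, 'c': 31}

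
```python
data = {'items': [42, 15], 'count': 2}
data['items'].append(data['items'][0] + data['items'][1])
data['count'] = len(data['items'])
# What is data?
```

After line 1: data = {'items': [42, 15], 'count': 2}
After line 2 (append 42 + 15 = 57): data = {'items': [42, 15, 57], 'count': 2}
After line 3 (count = len(items) = 3): data = {'items': [42, 15, 57], 'count': 3}

{'items': [42, 15, 57], 'count': 3}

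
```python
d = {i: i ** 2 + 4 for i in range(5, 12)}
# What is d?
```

{5: 29, 6: 40, 7: 53, 8: 68, 9: 85, 10: 104, 11: 125}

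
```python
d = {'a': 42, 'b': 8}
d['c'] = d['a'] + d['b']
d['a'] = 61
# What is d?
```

After line 1: d = {'a': 42, 'b': 8}
After line 2 (d['c'] = 42 + 8): d = {'a': 42, 'b': 8, 'c': 50}
After line 3: d = {'a': 61, 'b': 8, 'c': 50}

{'a': 61, 'b': 8, 'c': 50}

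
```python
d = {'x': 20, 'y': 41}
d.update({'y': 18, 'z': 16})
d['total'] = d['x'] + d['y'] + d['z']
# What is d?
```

After line 1: d = {'x': 20, 'y': 41}
After line 2 (y overwritten, z added): d = {'x': 20, 'y': 18, 'z': 16}
After line 3 (total = 20 + 18 + 16 = 54): d = {'x': 20, 'y': 18, 'z': 16, 'total': 54}

{'x': 20, 'y': 18, 'z': 16, 'total': 54}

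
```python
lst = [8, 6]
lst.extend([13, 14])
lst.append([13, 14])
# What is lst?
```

After line 1: lst = [8, 6]
After line 2 (extend unpacks [13, 14]): lst = [8, 6, 13, 14]
After line 3 (append adds [13, 14] as single element): lst = [8, 6, 13, 14, [13, 14]]

[8, 6, 13, 14, [13, 14]]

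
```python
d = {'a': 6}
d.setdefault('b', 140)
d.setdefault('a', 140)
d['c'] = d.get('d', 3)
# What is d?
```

After line 1: d = {'a': 6}
After line 2 (setdefault adds 'b'=140): d = {'a': 6, 'b': 140}
After line 3 (setdefault 'a' no-op, already exists): d = {'a': 6, 'b': 140}
After line 4 (get('d', 3) returns default since 'd' not in d): d = {'a': 6, 'b': 140, 'c': 3}

{'a': 6, 'b': 140, 'c': 3}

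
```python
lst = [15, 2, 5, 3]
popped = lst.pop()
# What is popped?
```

3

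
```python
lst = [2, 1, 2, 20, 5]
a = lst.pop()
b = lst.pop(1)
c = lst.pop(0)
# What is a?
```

After line 1: lst = [2, 1, 2, 20, 5]
After line 2 (pop() -> a = 5): lst = [2, 1, 2, 20]
After line 3 (pop(1) -> b = 1): lst = [2, 2, 20]
After line 4 (pop(0) -> c = 2): lst = [2, 20]

5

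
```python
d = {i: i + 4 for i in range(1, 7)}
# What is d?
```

{1: 5, 2: 6, 3: 7, 4: 8, 5: 9, 6: 10}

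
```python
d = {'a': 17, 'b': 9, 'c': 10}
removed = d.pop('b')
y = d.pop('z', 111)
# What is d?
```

After line 1: d = {'a': 17, 'b': 9, 'c': 10}
After line 2 (pop 'b' returns 9): d = {'a': 17, 'c': 10}, removed = 9
After line 3 (pop 'z' missing, returns default 111): d = {'a': 17, 'c': 10}, y = 111

{'a': 17, 'c': 10}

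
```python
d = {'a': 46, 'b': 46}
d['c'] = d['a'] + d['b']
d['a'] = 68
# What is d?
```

After line 1: d = {'a': 46, 'b': 46}
After line 2 (d['c'] = 46 + 46): d = {'a': 46, 'b': 46, 'c': 92}
After line 3: d = {'a': 68, 'b': 46, 'c': 92}

{'a': 68, 'b': 46, 'c': 92}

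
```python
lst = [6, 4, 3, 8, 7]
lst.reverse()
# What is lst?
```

[7, 8, 3, 4, 6]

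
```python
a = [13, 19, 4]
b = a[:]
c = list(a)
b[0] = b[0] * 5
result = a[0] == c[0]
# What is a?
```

After line 1: a = [13, 19, 4]
After line 2 (b = a[:], copy): a = [13, 19, 4], b = [13, 19, 4]
After line 3 (c = list(a) is a copy, new object): c = [13, 19, 4]
After line 4 (b[0] = 13 * 5 = 65; only b mutates (copy)): a = [13, 19, 4], b = [65, 19, 4], c = [13, 19, 4]
After line 5 (a[0] = 13, c[0] = 13; result = True)

[13, 19, 4]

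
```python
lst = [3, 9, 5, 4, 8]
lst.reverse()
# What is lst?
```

[8, 4, 5, 9, 3]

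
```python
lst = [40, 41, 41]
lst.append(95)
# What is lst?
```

[40, 41, 41, 95]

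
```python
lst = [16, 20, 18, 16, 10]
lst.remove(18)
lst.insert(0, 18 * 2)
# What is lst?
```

After line 1: lst = [16, 20, 18, 16, 10]
After line 2 (remove first 18): lst = [16, 20, 16, 10]
After line 3 (insert 36 at index 0): lst = [36, 16, 20, 16, 10]

[36, 16, 20, 16, 10]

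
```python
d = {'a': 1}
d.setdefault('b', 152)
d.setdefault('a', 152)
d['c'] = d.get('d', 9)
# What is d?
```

After line 1: d = {'a': 1}
After line 2 (setdefault adds 'b'=152): d = {'a': 1, 'b': 152}
After line 3 (setdefault 'a' no-op, already exists): d = {'a': 1, 'b': 152}
After line 4 (get('d', 9) returns default since 'd' not in d): d = {'a': 1, 'b': 152, 'c': 9}

{'a': 1, 'b': 152, 'c': 9}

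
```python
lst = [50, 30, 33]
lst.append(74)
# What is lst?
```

[50, 30, 33, 74]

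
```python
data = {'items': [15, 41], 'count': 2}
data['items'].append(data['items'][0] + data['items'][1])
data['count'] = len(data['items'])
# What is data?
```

After line 1: data = {'items': [15, 41], 'count': 2}
After line 2 (append 15 + 41 = 56): data = {'items': [15, 41, 56], 'count': 2}
After line 3 (count = len(items) = 3): data = {'items': [15, 41, 56], 'count': 3}

{'items': [15, 41, 56], 'count': 3}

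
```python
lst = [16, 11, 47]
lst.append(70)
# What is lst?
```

[16, 11, 47, 70]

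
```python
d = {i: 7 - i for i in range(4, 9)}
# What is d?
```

{4: 3, 5: 2, 6: 1, 7: 0, 8: -1}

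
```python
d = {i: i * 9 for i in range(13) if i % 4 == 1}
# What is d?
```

{1: 9, 5: 45, 9: 81}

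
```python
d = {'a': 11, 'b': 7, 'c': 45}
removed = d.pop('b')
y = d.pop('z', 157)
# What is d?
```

After line 1: d = {'a': 11, 'b': 7, 'c': 45}
After line 2 (pop 'b' returns 7): d = {'a': 11, 'c': 45}, removed = 7
After line 3 (pop 'z' missing, returns default 157): d = {'a': 11, 'c': 45}, y = 157

{'a': 11, 'c': 45}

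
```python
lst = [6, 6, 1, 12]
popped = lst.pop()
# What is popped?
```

12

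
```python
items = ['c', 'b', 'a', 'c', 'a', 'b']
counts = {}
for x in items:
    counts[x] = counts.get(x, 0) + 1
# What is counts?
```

Initial: counts = {}, items = ['c', 'b', 'a', 'c', 'a', 'b']
See 'c': counts = {'c': 1}
See 'b': counts = {'c': 1, 'b': 1}
See 'a': counts = {'c': 1, 'b': 1, 'a': 1}
See 'c': counts = {'c': 2, 'b': 1, 'a': 1}
See 'a': counts = {'c': 2, 'b': 1, 'a': 2}
See 'b': counts = {'c': 2, 'b': 2, 'a': 2}

{'c': 2, 'b': 2, 'a': 2}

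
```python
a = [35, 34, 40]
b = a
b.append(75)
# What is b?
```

After line 1: a = [35, 34, 40]
After line 2 (b = a is an alias, same object): a = [35, 34, 40], b = [35, 34, 40]
After line 3 (b.append mutates the shared list): a = [35, 34, 40, 75], b = [35, 34, 40, 75]

[35, 34, 40, 75]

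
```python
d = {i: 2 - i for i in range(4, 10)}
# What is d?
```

{4: -2, 5: -3, 6: -4, 7: -5, 8: -6, 9: -7}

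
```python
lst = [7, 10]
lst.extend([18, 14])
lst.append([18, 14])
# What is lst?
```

After line 1: lst = [7, 10]
After line 2 (extend unpacks [18, 14]): lst = [7, 10, 18, 14]
After line 3 (append adds [18, 14] as single element): lst = [7, 10, 18, 14, [18, 14]]

[7, 10, 18, 14, [18, 14]]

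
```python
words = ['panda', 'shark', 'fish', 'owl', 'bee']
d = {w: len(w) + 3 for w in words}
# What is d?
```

{'panda': 8, 'shark': 8, 'fish': 7, 'owl': 6, 'bee': 6}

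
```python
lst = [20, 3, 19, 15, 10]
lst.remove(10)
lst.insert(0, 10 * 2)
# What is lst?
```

After line 1: lst = [20, 3, 19, 15, 10]
After line 2 (remove first 10): lst = [20, 3, 19, 15]
After line 3 (insert 20 at index 0): lst = [20, 20, 3, 19, 15]

[20, 20, 3, 19, 15]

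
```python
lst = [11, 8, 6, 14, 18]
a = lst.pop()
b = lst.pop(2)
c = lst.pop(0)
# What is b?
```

After line 1: lst = [11, 8, 6, 14, 18]
After line 2 (pop() -> a = 18): lst = [11, 8, 6, 14]
After line 3 (pop(2) -> b = 6): lst = [11, 8, 14]
After line 4 (pop(0) -> c = 11): lst = [8, 14]

6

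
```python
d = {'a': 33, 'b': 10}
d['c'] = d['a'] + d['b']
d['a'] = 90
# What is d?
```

After line 1: d = {'a': 33, 'b': 10}
After line 2 (d['c'] = 33 + 10): d = {'a': 33, 'b': 10, 'c': 43}
After line 3: d = {'a': 90, 'b': 10, 'c': 43}

{'a': 90, 'b': 10, 'c': 43}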